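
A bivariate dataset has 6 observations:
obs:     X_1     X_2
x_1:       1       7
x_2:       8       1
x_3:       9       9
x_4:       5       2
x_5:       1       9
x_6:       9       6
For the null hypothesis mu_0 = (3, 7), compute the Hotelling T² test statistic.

Step 1 — sample mean vector:
  mean(X_1) = (1 + 8 + 9 + 5 + 1 + 9) / 6 = 33/6 = 5.5
  mean(X_2) = (7 + 1 + 9 + 2 + 9 + 6) / 6 = 34/6 = 5.6667
  x̄ = (5.5, 5.6667),  deviation x̄ - mu_0 = (5.5, 5.6667) - (3, 7) = (2.5, -1.3333).

Step 2 — sample covariance matrix, S[i,j] = (1/(n-1)) · Σ_k (x_{k,i} - mean_i) · (x_{k,j} - mean_j), divisor n-1 = 5:
  S[X_1,X_1] = ((-4.5)·(-4.5) + (2.5)·(2.5) + (3.5)·(3.5) + (-0.5)·(-0.5) + (-4.5)·(-4.5) + (3.5)·(3.5)) / 5 = 71.5/5 = 14.3
  S[X_1,X_2] = ((-4.5)·(1.3333) + (2.5)·(-4.6667) + (3.5)·(3.3333) + (-0.5)·(-3.6667) + (-4.5)·(3.3333) + (3.5)·(0.3333)) / 5 = -18/5 = -3.6
  S[X_2,X_2] = ((1.3333)·(1.3333) + (-4.6667)·(-4.6667) + (3.3333)·(3.3333) + (-3.6667)·(-3.6667) + (3.3333)·(3.3333) + (0.3333)·(0.3333)) / 5 = 59.3333/5 = 11.8667
  S = [[14.3, -3.6],
 [-3.6, 11.8667]].

Step 3 — invert S. det(S) = 14.3·11.8667 - (-3.6)² = 156.7333.
  S^{-1} = (1/det) · [[d, -b], [-b, a]] = [[0.0757, 0.023],
 [0.023, 0.0912]].

Step 4 — quadratic form (x̄ - mu_0)^T · S^{-1} · (x̄ - mu_0):
  S^{-1} · (x̄ - mu_0) = (0.1587, -0.0642),
  (x̄ - mu_0)^T · [...] = (2.5)·(0.1587) + (-1.3333)·(-0.0642) = 0.4823.

Step 5 — scale by n: T² = 6 · 0.4823 = 2.8937.

T² ≈ 2.8937


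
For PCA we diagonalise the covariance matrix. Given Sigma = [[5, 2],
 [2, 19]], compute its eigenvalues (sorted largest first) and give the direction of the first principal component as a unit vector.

Step 1 — characteristic polynomial of 2×2 Sigma:
  det(Sigma - λI) = λ² - trace · λ + det = 0.
  trace = 5 + 19 = 24, det = 5·19 - (2)² = 91.
Step 2 — discriminant:
  Δ = trace² - 4·det = 576 - 364 = 212.
Step 3 — eigenvalues:
  λ = (trace ± √Δ)/2 = (24 ± 14.5602)/2,
  λ_1 = 19.2801,  λ_2 = 4.7199.

Step 4 — unit eigenvector for λ_1: solve (Sigma - λ_1 I)v = 0. First row:
  (5 - 19.2801)·v_x + (2)·v_y = 0, i.e. (-14.2801)·v_x + (2)·v_y = 0,
  so v ∝ (b, λ_1 - a) = (2, 14.2801) = u.
  ||u|| = √((2)² + (14.2801)²) = √(207.9215) ≈ 14.4195,
  v_1 = u/||u|| ≈ (0.1387, 0.9903) (||v_1|| = 1).

λ_1 = 19.2801,  λ_2 = 4.7199;  v_1 ≈ (0.1387, 0.9903)


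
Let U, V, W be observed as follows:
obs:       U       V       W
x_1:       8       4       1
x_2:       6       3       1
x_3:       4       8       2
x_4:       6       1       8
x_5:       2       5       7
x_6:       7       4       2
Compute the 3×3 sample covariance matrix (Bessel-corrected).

Step 1 — column means:
  mean(U) = (8 + 6 + 4 + 6 + 2 + 7) / 6 = 33/6 = 5.5
  mean(V) = (4 + 3 + 8 + 1 + 5 + 4) / 6 = 25/6 = 4.1667
  mean(W) = (1 + 1 + 2 + 8 + 7 + 2) / 6 = 21/6 = 3.5

Step 2 — sample covariance S[i,j] = (1/(n-1)) · Σ_k (x_{k,i} - mean_i) · (x_{k,j} - mean_j), with n-1 = 5.
  S[U,U] = ((2.5)·(2.5) + (0.5)·(0.5) + (-1.5)·(-1.5) + (0.5)·(0.5) + (-3.5)·(-3.5) + (1.5)·(1.5)) / 5 = 23.5/5 = 4.7
  S[U,V] = ((2.5)·(-0.1667) + (0.5)·(-1.1667) + (-1.5)·(3.8333) + (0.5)·(-3.1667) + (-3.5)·(0.8333) + (1.5)·(-0.1667)) / 5 = -11.5/5 = -2.3
  S[U,W] = ((2.5)·(-2.5) + (0.5)·(-2.5) + (-1.5)·(-1.5) + (0.5)·(4.5) + (-3.5)·(3.5) + (1.5)·(-1.5)) / 5 = -17.5/5 = -3.5
  S[V,V] = ((-0.1667)·(-0.1667) + (-1.1667)·(-1.1667) + (3.8333)·(3.8333) + (-3.1667)·(-3.1667) + (0.8333)·(0.8333) + (-0.1667)·(-0.1667)) / 5 = 26.8333/5 = 5.3667
  S[V,W] = ((-0.1667)·(-2.5) + (-1.1667)·(-2.5) + (3.8333)·(-1.5) + (-3.1667)·(4.5) + (0.8333)·(3.5) + (-0.1667)·(-1.5)) / 5 = -13.5/5 = -2.7
  S[W,W] = ((-2.5)·(-2.5) + (-2.5)·(-2.5) + (-1.5)·(-1.5) + (4.5)·(4.5) + (3.5)·(3.5) + (-1.5)·(-1.5)) / 5 = 49.5/5 = 9.9

S is symmetric (S[j,i] = S[i,j]). Assembling:

S = [[4.7, -2.3, -3.5],
 [-2.3, 5.3667, -2.7],
 [-3.5, -2.7, 9.9]]


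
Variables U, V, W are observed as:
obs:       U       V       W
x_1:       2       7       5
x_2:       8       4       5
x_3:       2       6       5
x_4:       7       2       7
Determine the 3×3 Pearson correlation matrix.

Step 1 — column means:
  mean(U) = (2 + 8 + 2 + 7) / 4 = 19/4 = 4.75
  mean(V) = (7 + 4 + 6 + 2) / 4 = 19/4 = 4.75
  mean(W) = (5 + 5 + 5 + 7) / 4 = 22/4 = 5.5

Step 2 — sample variances and covariances s[i,j] = (1/(n-1)) · Σ_k (x_{k,i} - mean_i) · (x_{k,j} - mean_j), with n-1 = 3:
  s[U,U] = ((-2.75)·(-2.75) + (3.25)·(3.25) + (-2.75)·(-2.75) + (2.25)·(2.25)) / 3 = 30.75/3 = 10.25
  s[U,V] = ((-2.75)·(2.25) + (3.25)·(-0.75) + (-2.75)·(1.25) + (2.25)·(-2.75)) / 3 = -18.25/3 = -6.0833
  s[U,W] = ((-2.75)·(-0.5) + (3.25)·(-0.5) + (-2.75)·(-0.5) + (2.25)·(1.5)) / 3 = 4.5/3 = 1.5
  s[V,V] = ((2.25)·(2.25) + (-0.75)·(-0.75) + (1.25)·(1.25) + (-2.75)·(-2.75)) / 3 = 14.75/3 = 4.9167
  s[V,W] = ((2.25)·(-0.5) + (-0.75)·(-0.5) + (1.25)·(-0.5) + (-2.75)·(1.5)) / 3 = -5.5/3 = -1.8333
  s[W,W] = ((-0.5)·(-0.5) + (-0.5)·(-0.5) + (-0.5)·(-0.5) + (1.5)·(1.5)) / 3 = 3/3 = 1
  Sample standard deviations s_i = √(s[i,i]):
  s(U) = √(10.25) = 3.2016
  s(V) = √(4.9167) = 2.2174
  s(W) = √(1) = 1

Step 3 — r_{ij} = s_{ij} / (s_i · s_j):
  r[U,U] = 1 (diagonal).
  r[U,V] = -6.0833 / (3.2016 · 2.2174) = -6.0833 / 7.099 = -0.8569
  r[U,W] = 1.5 / (3.2016 · 1) = 1.5 / 3.2016 = 0.4685
  r[V,V] = 1 (diagonal).
  r[V,W] = -1.8333 / (2.2174 · 1) = -1.8333 / 2.2174 = -0.8268
  r[W,W] = 1 (diagonal).

R is symmetric with unit diagonal. Assembling:

R = [[1, -0.8569, 0.4685],
 [-0.8569, 1, -0.8268],
 [0.4685, -0.8268, 1]]


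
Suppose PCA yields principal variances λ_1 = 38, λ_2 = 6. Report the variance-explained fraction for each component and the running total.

Step 1 — total variance = trace(Sigma) = Σ λ_i = 38 + 6 = 44.

Step 2 — fraction explained by component i = λ_i / Σ λ:
  PC1: 38/44 = 0.8636
  PC2: 6/44 = 0.1364

Step 3 — cumulative fraction after k components = (λ_1 + ... + λ_k) / Σ λ:
  k = 1: 38/44 = 0.8636
  k = 2: (38 + 6)/44 = 44/44 = 1

Summary (fraction, with percent):

explained: PC1 0.8636 (86.36%), PC2 0.1364 (13.64%);  cumulative: 0.8636, 1


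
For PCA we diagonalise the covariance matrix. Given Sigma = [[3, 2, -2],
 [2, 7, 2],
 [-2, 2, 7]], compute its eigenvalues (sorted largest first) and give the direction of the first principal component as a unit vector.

Step 1 — characteristic polynomial p(λ) = det(λI - Sigma) = λ³ - tr·λ² + c_1·λ - det, where tr = trace, c_1 = sum of the principal 2×2 minors, det = det(Sigma):
  tr = 3 + 7 + 7 = 17,
  c_1 = (3·7 - (2)²) + (3·7 - (-2)²) + (7·7 - (2)²) = 17 + 17 + 45 = 79,
  det = 3·(7·7 - (2)²) - (2)·((2)·7 - (2)·(-2)) + (-2)·((2)·(2) - 7·(-2)) = 3·(45) - (2)·(18) + (-2)·(18) = 63.
  So p(λ) = λ³ - 17λ² + 79λ - 63.
Step 2 — look for an integer root (rational root theorem: any rational root is an integer divisor of 63). Testing λ = 1:
  p(1) = 1 - 17 + 79 - 63 = 0  ✓
  Dividing out (λ - 1): p(λ) = (λ - 1)(λ² - 16λ + 63).
Step 3 — remaining eigenvalues from the quadratic λ² - 16λ + 63 = 0:
  Δ = 16² - 4·63 = 256 - 252 = 4,  λ = (16 ± √4)/2 = (16 ± 2)/2 = 9 or 7.
  Sorted: λ_1 = 9,  λ_2 = 7,  λ_3 = 1  (check: sum = 17 = tr ✓).

Step 4 — unit eigenvector for λ_1 = 9: v spans the null space of (Sigma - λ_1 I), whose rows are
  r_1 = (-6, 2, -2),  r_2 = (2, -2, 2),  r_3 = (-2, 2, -2).
  v is orthogonal to every row, so take v ∝ r_1 × r_2 = ((2)·(2) - (-2)·(-2), (-2)·(2) - (-6)·(2), (-6)·(-2) - (2)·(2)) = (0, 8, 8).
  Rescale (divide by 8): u = (0, 1, 1).
  ||u|| = √((0)² + (1)² + (1)²) = √(2) ≈ 1.4142,  v_1 = u/||u|| ≈ (0, 0.7071, 0.7071) (||v_1|| = 1).

λ_1 = 9,  λ_2 = 7,  λ_3 = 1;  v_1 ≈ (0, 0.7071, 0.7071)


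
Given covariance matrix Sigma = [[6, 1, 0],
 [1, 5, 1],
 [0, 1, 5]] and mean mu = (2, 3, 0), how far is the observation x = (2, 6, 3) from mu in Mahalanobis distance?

Step 1 — centre the observation: (x - mu) = (0, 3, 3).

Step 2 — invert Sigma (cofactor / det for 3×3, or solve directly):
  Sigma^{-1} = [[0.1727, -0.036, 0.0072],
 [-0.036, 0.2158, -0.0432],
 [0.0072, -0.0432, 0.2086]].

Step 3 — form the quadratic (x - mu)^T · Sigma^{-1} · (x - mu):
  Sigma^{-1} · (x - mu) = (-0.0863, 0.518, 0.4964).
  (x - mu)^T · [Sigma^{-1} · (x - mu)] = (0)·(-0.0863) + (3)·(0.518) + (3)·(0.4964) = 3.0432.

Step 4 — take square root: d = √(3.0432) ≈ 1.7445.

d(x, mu) = √(3.0432) ≈ 1.7445


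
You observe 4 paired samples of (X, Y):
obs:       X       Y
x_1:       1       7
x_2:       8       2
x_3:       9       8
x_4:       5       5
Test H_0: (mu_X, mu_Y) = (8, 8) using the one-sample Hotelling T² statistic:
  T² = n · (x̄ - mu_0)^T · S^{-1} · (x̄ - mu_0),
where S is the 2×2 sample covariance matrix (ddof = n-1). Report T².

Step 1 — sample mean vector:
  mean(X) = (1 + 8 + 9 + 5) / 4 = 23/4 = 5.75
  mean(Y) = (7 + 2 + 8 + 5) / 4 = 22/4 = 5.5
  x̄ = (5.75, 5.5),  deviation x̄ - mu_0 = (5.75, 5.5) - (8, 8) = (-2.25, -2.5).

Step 2 — sample covariance matrix, S[i,j] = (1/(n-1)) · Σ_k (x_{k,i} - mean_i) · (x_{k,j} - mean_j), divisor n-1 = 3:
  S[X,X] = ((-4.75)·(-4.75) + (2.25)·(2.25) + (3.25)·(3.25) + (-0.75)·(-0.75)) / 3 = 38.75/3 = 12.9167
  S[X,Y] = ((-4.75)·(1.5) + (2.25)·(-3.5) + (3.25)·(2.5) + (-0.75)·(-0.5)) / 3 = -6.5/3 = -2.1667
  S[Y,Y] = ((1.5)·(1.5) + (-3.5)·(-3.5) + (2.5)·(2.5) + (-0.5)·(-0.5)) / 3 = 21/3 = 7
  S = [[12.9167, -2.1667],
 [-2.1667, 7]].

Step 3 — invert S. det(S) = 12.9167·7 - (-2.1667)² = 85.7222.
  S^{-1} = (1/det) · [[d, -b], [-b, a]] = [[0.0817, 0.0253],
 [0.0253, 0.1507]].

Step 4 — quadratic form (x̄ - mu_0)^T · S^{-1} · (x̄ - mu_0):
  S^{-1} · (x̄ - mu_0) = (-0.2469, -0.4336),
  (x̄ - mu_0)^T · [...] = (-2.25)·(-0.2469) + (-2.5)·(-0.4336) = 1.6395.

Step 5 — scale by n: T² = 4 · 1.6395 = 6.558.

T² ≈ 6.558


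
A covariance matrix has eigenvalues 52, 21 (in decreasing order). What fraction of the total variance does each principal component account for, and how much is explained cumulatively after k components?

Step 1 — total variance = trace(Sigma) = Σ λ_i = 52 + 21 = 73.

Step 2 — fraction explained by component i = λ_i / Σ λ:
  PC1: 52/73 = 0.7123
  PC2: 21/73 = 0.2877

Step 3 — cumulative fraction after k components = (λ_1 + ... + λ_k) / Σ λ:
  k = 1: 52/73 = 0.7123
  k = 2: (52 + 21)/73 = 73/73 = 1

Summary (fraction, with percent):

explained: PC1 0.7123 (71.23%), PC2 0.2877 (28.77%);  cumulative: 0.7123, 1


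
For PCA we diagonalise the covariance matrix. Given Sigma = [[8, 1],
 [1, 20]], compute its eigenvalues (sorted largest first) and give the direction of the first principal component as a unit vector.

Step 1 — characteristic polynomial of 2×2 Sigma:
  det(Sigma - λI) = λ² - trace · λ + det = 0.
  trace = 8 + 20 = 28, det = 8·20 - (1)² = 159.
Step 2 — discriminant:
  Δ = trace² - 4·det = 784 - 636 = 148.
Step 3 — eigenvalues:
  λ = (trace ± √Δ)/2 = (28 ± 12.1655)/2,
  λ_1 = 20.0828,  λ_2 = 7.9172.

Step 4 — unit eigenvector for λ_1: solve (Sigma - λ_1 I)v = 0. First row:
  (8 - 20.0828)·v_x + (1)·v_y = 0, i.e. (-12.0828)·v_x + (1)·v_y = 0,
  so v ∝ (b, λ_1 - a) = (1, 12.0828) = u.
  ||u|| = √((1)² + (12.0828)²) = √(146.9932) ≈ 12.1241,
  v_1 = u/||u|| ≈ (0.0825, 0.9966) (||v_1|| = 1).

λ_1 = 20.0828,  λ_2 = 7.9172;  v_1 ≈ (0.0825, 0.9966)


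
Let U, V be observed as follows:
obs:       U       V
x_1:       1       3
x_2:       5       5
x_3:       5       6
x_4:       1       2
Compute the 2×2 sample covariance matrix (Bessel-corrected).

Step 1 — column means:
  mean(U) = (1 + 5 + 5 + 1) / 4 = 12/4 = 3
  mean(V) = (3 + 5 + 6 + 2) / 4 = 16/4 = 4

Step 2 — sample covariance S[i,j] = (1/(n-1)) · Σ_k (x_{k,i} - mean_i) · (x_{k,j} - mean_j), with n-1 = 3.
  S[U,U] = ((-2)·(-2) + (2)·(2) + (2)·(2) + (-2)·(-2)) / 3 = 16/3 = 5.3333
  S[U,V] = ((-2)·(-1) + (2)·(1) + (2)·(2) + (-2)·(-2)) / 3 = 12/3 = 4
  S[V,V] = ((-1)·(-1) + (1)·(1) + (2)·(2) + (-2)·(-2)) / 3 = 10/3 = 3.3333

S is symmetric (S[j,i] = S[i,j]). Assembling:

S = [[5.3333, 4],
 [4, 3.3333]]


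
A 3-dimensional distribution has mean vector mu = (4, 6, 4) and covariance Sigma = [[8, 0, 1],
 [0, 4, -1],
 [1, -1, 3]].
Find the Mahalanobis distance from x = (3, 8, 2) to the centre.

Step 1 — centre the observation: (x - mu) = (-1, 2, -2).

Step 2 — invert Sigma (cofactor / det for 3×3, or solve directly):
  Sigma^{-1} = [[0.131, -0.0119, -0.0476],
 [-0.0119, 0.2738, 0.0952],
 [-0.0476, 0.0952, 0.381]].

Step 3 — form the quadratic (x - mu)^T · Sigma^{-1} · (x - mu):
  Sigma^{-1} · (x - mu) = (-0.0595, 0.369, -0.5238).
  (x - mu)^T · [Sigma^{-1} · (x - mu)] = (-1)·(-0.0595) + (2)·(0.369) + (-2)·(-0.5238) = 1.8452.

Step 4 — take square root: d = √(1.8452) ≈ 1.3584.

d(x, mu) = √(1.8452) ≈ 1.3584


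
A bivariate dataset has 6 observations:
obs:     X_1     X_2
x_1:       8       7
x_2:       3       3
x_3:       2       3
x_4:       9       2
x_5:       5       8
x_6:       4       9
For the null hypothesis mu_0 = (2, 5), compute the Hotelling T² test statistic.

Step 1 — sample mean vector:
  mean(X_1) = (8 + 3 + 2 + 9 + 5 + 4) / 6 = 31/6 = 5.1667
  mean(X_2) = (7 + 3 + 3 + 2 + 8 + 9) / 6 = 32/6 = 5.3333
  x̄ = (5.1667, 5.3333),  deviation x̄ - mu_0 = (5.1667, 5.3333) - (2, 5) = (3.1667, 0.3333).

Step 2 — sample covariance matrix, S[i,j] = (1/(n-1)) · Σ_k (x_{k,i} - mean_i) · (x_{k,j} - mean_j), divisor n-1 = 5:
  S[X_1,X_1] = ((2.8333)·(2.8333) + (-2.1667)·(-2.1667) + (-3.1667)·(-3.1667) + (3.8333)·(3.8333) + (-0.1667)·(-0.1667) + (-1.1667)·(-1.1667)) / 5 = 38.8333/5 = 7.7667
  S[X_1,X_2] = ((2.8333)·(1.6667) + (-2.1667)·(-2.3333) + (-3.1667)·(-2.3333) + (3.8333)·(-3.3333) + (-0.1667)·(2.6667) + (-1.1667)·(3.6667)) / 5 = -0.3333/5 = -0.0667
  S[X_2,X_2] = ((1.6667)·(1.6667) + (-2.3333)·(-2.3333) + (-2.3333)·(-2.3333) + (-3.3333)·(-3.3333) + (2.6667)·(2.6667) + (3.6667)·(3.6667)) / 5 = 45.3333/5 = 9.0667
  S = [[7.7667, -0.0667],
 [-0.0667, 9.0667]].

Step 3 — invert S. det(S) = 7.7667·9.0667 - (-0.0667)² = 70.4133.
  S^{-1} = (1/det) · [[d, -b], [-b, a]] = [[0.1288, 0.0009],
 [0.0009, 0.1103]].

Step 4 — quadratic form (x̄ - mu_0)^T · S^{-1} · (x̄ - mu_0):
  S^{-1} · (x̄ - mu_0) = (0.4081, 0.0398),
  (x̄ - mu_0)^T · [...] = (3.1667)·(0.4081) + (0.3333)·(0.0398) = 1.3055.

Step 5 — scale by n: T² = 6 · 1.3055 = 7.8328.

T² ≈ 7.8328


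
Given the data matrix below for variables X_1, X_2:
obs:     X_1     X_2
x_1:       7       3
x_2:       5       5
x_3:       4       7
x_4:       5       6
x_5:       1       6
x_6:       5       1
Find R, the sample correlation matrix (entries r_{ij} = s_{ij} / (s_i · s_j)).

Step 1 — column means:
  mean(X_1) = (7 + 5 + 4 + 5 + 1 + 5) / 6 = 27/6 = 4.5
  mean(X_2) = (3 + 5 + 7 + 6 + 6 + 1) / 6 = 28/6 = 4.6667

Step 2 — sample variances and covariances s[i,j] = (1/(n-1)) · Σ_k (x_{k,i} - mean_i) · (x_{k,j} - mean_j), with n-1 = 5:
  s[X_1,X_1] = ((2.5)·(2.5) + (0.5)·(0.5) + (-0.5)·(-0.5) + (0.5)·(0.5) + (-3.5)·(-3.5) + (0.5)·(0.5)) / 5 = 19.5/5 = 3.9
  s[X_1,X_2] = ((2.5)·(-1.6667) + (0.5)·(0.3333) + (-0.5)·(2.3333) + (0.5)·(1.3333) + (-3.5)·(1.3333) + (0.5)·(-3.6667)) / 5 = -11/5 = -2.2
  s[X_2,X_2] = ((-1.6667)·(-1.6667) + (0.3333)·(0.3333) + (2.3333)·(2.3333) + (1.3333)·(1.3333) + (1.3333)·(1.3333) + (-3.6667)·(-3.6667)) / 5 = 25.3333/5 = 5.0667
  Sample standard deviations s_i = √(s[i,i]):
  s(X_1) = √(3.9) = 1.9748
  s(X_2) = √(5.0667) = 2.2509

Step 3 — r_{ij} = s_{ij} / (s_i · s_j):
  r[X_1,X_1] = 1 (diagonal).
  r[X_1,X_2] = -2.2 / (1.9748 · 2.2509) = -2.2 / 4.4452 = -0.4949
  r[X_2,X_2] = 1 (diagonal).

R is symmetric with unit diagonal. Assembling:

R = [[1, -0.4949],
 [-0.4949, 1]]


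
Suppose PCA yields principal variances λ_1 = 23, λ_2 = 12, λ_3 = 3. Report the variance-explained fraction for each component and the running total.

Step 1 — total variance = trace(Sigma) = Σ λ_i = 23 + 12 + 3 = 38.

Step 2 — fraction explained by component i = λ_i / Σ λ:
  PC1: 23/38 = 0.6053
  PC2: 12/38 = 0.3158
  PC3: 3/38 = 0.0789

Step 3 — cumulative fraction after k components = (λ_1 + ... + λ_k) / Σ λ:
  k = 1: 23/38 = 0.6053
  k = 2: (23 + 12)/38 = 35/38 = 0.9211
  k = 3: (23 + 12 + 3)/38 = 38/38 = 1

Summary (fraction, with percent):

explained: PC1 0.6053 (60.53%), PC2 0.3158 (31.58%), PC3 0.0789 (7.89%);  cumulative: 0.6053, 0.9211, 1


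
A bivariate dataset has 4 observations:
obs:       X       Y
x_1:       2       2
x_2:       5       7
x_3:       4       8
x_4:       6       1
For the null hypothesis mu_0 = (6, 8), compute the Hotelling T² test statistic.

Step 1 — sample mean vector:
  mean(X) = (2 + 5 + 4 + 6) / 4 = 17/4 = 4.25
  mean(Y) = (2 + 7 + 8 + 1) / 4 = 18/4 = 4.5
  x̄ = (4.25, 4.5),  deviation x̄ - mu_0 = (4.25, 4.5) - (6, 8) = (-1.75, -3.5).

Step 2 — sample covariance matrix, S[i,j] = (1/(n-1)) · Σ_k (x_{k,i} - mean_i) · (x_{k,j} - mean_j), divisor n-1 = 3:
  S[X,X] = ((-2.25)·(-2.25) + (0.75)·(0.75) + (-0.25)·(-0.25) + (1.75)·(1.75)) / 3 = 8.75/3 = 2.9167
  S[X,Y] = ((-2.25)·(-2.5) + (0.75)·(2.5) + (-0.25)·(3.5) + (1.75)·(-3.5)) / 3 = 0.5/3 = 0.1667
  S[Y,Y] = ((-2.5)·(-2.5) + (2.5)·(2.5) + (3.5)·(3.5) + (-3.5)·(-3.5)) / 3 = 37/3 = 12.3333
  S = [[2.9167, 0.1667],
 [0.1667, 12.3333]].

Step 3 — invert S. det(S) = 2.9167·12.3333 - (0.1667)² = 35.9444.
  S^{-1} = (1/det) · [[d, -b], [-b, a]] = [[0.3431, -0.0046],
 [-0.0046, 0.0811]].

Step 4 — quadratic form (x̄ - mu_0)^T · S^{-1} · (x̄ - mu_0):
  S^{-1} · (x̄ - mu_0) = (-0.5842, -0.2759),
  (x̄ - mu_0)^T · [...] = (-1.75)·(-0.5842) + (-3.5)·(-0.2759) = 1.988.

Step 5 — scale by n: T² = 4 · 1.988 = 7.9521.

T² ≈ 7.9521


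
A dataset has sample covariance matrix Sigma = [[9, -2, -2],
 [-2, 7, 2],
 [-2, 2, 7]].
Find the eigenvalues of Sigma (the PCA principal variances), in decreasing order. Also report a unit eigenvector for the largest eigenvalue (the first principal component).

Step 1 — characteristic polynomial p(λ) = det(λI - Sigma) = λ³ - tr·λ² + c_1·λ - det, where tr = trace, c_1 = sum of the principal 2×2 minors, det = det(Sigma):
  tr = 9 + 7 + 7 = 23,
  c_1 = (9·7 - (-2)²) + (9·7 - (-2)²) + (7·7 - (2)²) = 59 + 59 + 45 = 163,
  det = 9·(7·7 - (2)²) - (-2)·((-2)·7 - (2)·(-2)) + (-2)·((-2)·(2) - 7·(-2)) = 9·(45) - (-2)·(-10) + (-2)·(10) = 365.
  So p(λ) = λ³ - 23λ² + 163λ - 365.
Step 2 — look for an integer root (rational root theorem: any rational root is an integer divisor of 365). Testing λ = 5:
  p(5) = 125 - 575 + 815 - 365 = 0  ✓
  Dividing out (λ - 5): p(λ) = (λ - 5)(λ² - 18λ + 73).
Step 3 — remaining eigenvalues from the quadratic λ² - 18λ + 73 = 0:
  Δ = 18² - 4·73 = 324 - 292 = 32,  λ = (18 ± √32)/2 = (18 ± 5.6569)/2 ≈ 11.8284 or 6.1716.
  Sorted: λ_1 = 11.8284,  λ_2 = 6.1716,  λ_3 = 5  (check: sum = 23 = tr ✓).

Step 4 — unit eigenvector for λ_1 ≈ 11.8284: v spans the null space of (Sigma - λ_1 I), whose rows are
  r_1 = (-2.8284, -2, -2),  r_2 = (-2, -4.8284, 2),  r_3 = (-2, 2, -4.8284).
  v is orthogonal to every row, so take v ∝ r_1 × r_2 = ((-2)·(2) - (-2)·(-4.8284), (-2)·(-2) - (-2.8284)·(2), (-2.8284)·(-4.8284) - (-2)·(-2)) ≈ (-13.6569, 9.6569, 9.6569).
  Rescale (multiply by -1 so the first nonzero entry is positive): u = (13.6569, -9.6569, -9.6569).
  ||u|| = √((13.6569)² + (-9.6569)² + (-9.6569)²) = √(373.0193) ≈ 19.3137,  v_1 = u/||u|| ≈ (0.7071, -0.5, -0.5) (||v_1|| = 1).

λ_1 = 11.8284,  λ_2 = 6.1716,  λ_3 = 5;  v_1 ≈ (0.7071, -0.5, -0.5)


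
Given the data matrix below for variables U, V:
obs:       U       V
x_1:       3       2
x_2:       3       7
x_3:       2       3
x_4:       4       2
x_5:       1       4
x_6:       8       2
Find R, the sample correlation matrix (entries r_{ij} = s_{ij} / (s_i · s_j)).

Step 1 — column means:
  mean(U) = (3 + 3 + 2 + 4 + 1 + 8) / 6 = 21/6 = 3.5
  mean(V) = (2 + 7 + 3 + 2 + 4 + 2) / 6 = 20/6 = 3.3333

Step 2 — sample variances and covariances s[i,j] = (1/(n-1)) · Σ_k (x_{k,i} - mean_i) · (x_{k,j} - mean_j), with n-1 = 5:
  s[U,U] = ((-0.5)·(-0.5) + (-0.5)·(-0.5) + (-1.5)·(-1.5) + (0.5)·(0.5) + (-2.5)·(-2.5) + (4.5)·(4.5)) / 5 = 29.5/5 = 5.9
  s[U,V] = ((-0.5)·(-1.3333) + (-0.5)·(3.6667) + (-1.5)·(-0.3333) + (0.5)·(-1.3333) + (-2.5)·(0.6667) + (4.5)·(-1.3333)) / 5 = -9/5 = -1.8
  s[V,V] = ((-1.3333)·(-1.3333) + (3.6667)·(3.6667) + (-0.3333)·(-0.3333) + (-1.3333)·(-1.3333) + (0.6667)·(0.6667) + (-1.3333)·(-1.3333)) / 5 = 19.3333/5 = 3.8667
  Sample standard deviations s_i = √(s[i,i]):
  s(U) = √(5.9) = 2.429
  s(V) = √(3.8667) = 1.9664

Step 3 — r_{ij} = s_{ij} / (s_i · s_j):
  r[U,U] = 1 (diagonal).
  r[U,V] = -1.8 / (2.429 · 1.9664) = -1.8 / 4.7763 = -0.3769
  r[V,V] = 1 (diagonal).

R is symmetric with unit diagonal. Assembling:

R = [[1, -0.3769],
 [-0.3769, 1]]


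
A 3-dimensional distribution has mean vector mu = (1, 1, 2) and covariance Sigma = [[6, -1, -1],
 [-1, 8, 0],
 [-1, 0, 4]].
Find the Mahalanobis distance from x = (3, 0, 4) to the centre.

Step 1 — centre the observation: (x - mu) = (2, -1, 2).

Step 2 — invert Sigma (cofactor / det for 3×3, or solve directly):
  Sigma^{-1} = [[0.1778, 0.0222, 0.0444],
 [0.0222, 0.1278, 0.0056],
 [0.0444, 0.0056, 0.2611]].

Step 3 — form the quadratic (x - mu)^T · Sigma^{-1} · (x - mu):
  Sigma^{-1} · (x - mu) = (0.4222, -0.0722, 0.6056).
  (x - mu)^T · [Sigma^{-1} · (x - mu)] = (2)·(0.4222) + (-1)·(-0.0722) + (2)·(0.6056) = 2.1278.

Step 4 — take square root: d = √(2.1278) ≈ 1.4587.

d(x, mu) = √(2.1278) ≈ 1.4587


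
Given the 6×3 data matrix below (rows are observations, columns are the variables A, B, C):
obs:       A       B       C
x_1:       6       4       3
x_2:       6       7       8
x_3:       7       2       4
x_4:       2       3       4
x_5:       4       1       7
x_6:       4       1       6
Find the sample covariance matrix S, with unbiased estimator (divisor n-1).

Step 1 — column means:
  mean(A) = (6 + 6 + 7 + 2 + 4 + 4) / 6 = 29/6 = 4.8333
  mean(B) = (4 + 7 + 2 + 3 + 1 + 1) / 6 = 18/6 = 3
  mean(C) = (3 + 8 + 4 + 4 + 7 + 6) / 6 = 32/6 = 5.3333

Step 2 — sample covariance S[i,j] = (1/(n-1)) · Σ_k (x_{k,i} - mean_i) · (x_{k,j} - mean_j), with n-1 = 5.
  S[A,A] = ((1.1667)·(1.1667) + (1.1667)·(1.1667) + (2.1667)·(2.1667) + (-2.8333)·(-2.8333) + (-0.8333)·(-0.8333) + (-0.8333)·(-0.8333)) / 5 = 16.8333/5 = 3.3667
  S[A,B] = ((1.1667)·(1) + (1.1667)·(4) + (2.1667)·(-1) + (-2.8333)·(0) + (-0.8333)·(-2) + (-0.8333)·(-2)) / 5 = 7/5 = 1.4
  S[A,C] = ((1.1667)·(-2.3333) + (1.1667)·(2.6667) + (2.1667)·(-1.3333) + (-2.8333)·(-1.3333) + (-0.8333)·(1.6667) + (-0.8333)·(0.6667)) / 5 = -0.6667/5 = -0.1333
  S[B,B] = ((1)·(1) + (4)·(4) + (-1)·(-1) + (0)·(0) + (-2)·(-2) + (-2)·(-2)) / 5 = 26/5 = 5.2
  S[B,C] = ((1)·(-2.3333) + (4)·(2.6667) + (-1)·(-1.3333) + (0)·(-1.3333) + (-2)·(1.6667) + (-2)·(0.6667)) / 5 = 5/5 = 1
  S[C,C] = ((-2.3333)·(-2.3333) + (2.6667)·(2.6667) + (-1.3333)·(-1.3333) + (-1.3333)·(-1.3333) + (1.6667)·(1.6667) + (0.6667)·(0.6667)) / 5 = 19.3333/5 = 3.8667

S is symmetric (S[j,i] = S[i,j]). Assembling:

S = [[3.3667, 1.4, -0.1333],
 [1.4, 5.2, 1],
 [-0.1333, 1, 3.8667]]


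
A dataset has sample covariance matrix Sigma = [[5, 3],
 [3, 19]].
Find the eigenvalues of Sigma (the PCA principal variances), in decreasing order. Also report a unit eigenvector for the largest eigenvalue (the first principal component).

Step 1 — characteristic polynomial of 2×2 Sigma:
  det(Sigma - λI) = λ² - trace · λ + det = 0.
  trace = 5 + 19 = 24, det = 5·19 - (3)² = 86.
Step 2 — discriminant:
  Δ = trace² - 4·det = 576 - 344 = 232.
Step 3 — eigenvalues:
  λ = (trace ± √Δ)/2 = (24 ± 15.2315)/2,
  λ_1 = 19.6158,  λ_2 = 4.3842.

Step 4 — unit eigenvector for λ_1: solve (Sigma - λ_1 I)v = 0. First row:
  (5 - 19.6158)·v_x + (3)·v_y = 0, i.e. (-14.6158)·v_x + (3)·v_y = 0,
  so v ∝ (b, λ_1 - a) = (3, 14.6158) = u.
  ||u|| = √((3)² + (14.6158)²) = √(222.6208) ≈ 14.9205,
  v_1 = u/||u|| ≈ (0.2011, 0.9796) (||v_1|| = 1).

λ_1 = 19.6158,  λ_2 = 4.3842;  v_1 ≈ (0.2011, 0.9796)


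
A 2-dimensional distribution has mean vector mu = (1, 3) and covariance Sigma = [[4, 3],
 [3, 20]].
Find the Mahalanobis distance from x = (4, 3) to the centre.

Step 1 — centre the observation: (x - mu) = (3, 0).

Step 2 — invert Sigma. det(Sigma) = 4·20 - (3)² = 71.
  Sigma^{-1} = (1/det) · [[d, -b], [-b, a]] = [[0.2817, -0.0423],
 [-0.0423, 0.0563]].

Step 3 — form the quadratic (x - mu)^T · Sigma^{-1} · (x - mu):
  Sigma^{-1} · (x - mu) = (0.8451, -0.1268).
  (x - mu)^T · [Sigma^{-1} · (x - mu)] = (3)·(0.8451) + (0)·(-0.1268) = 2.5352.

Step 4 — take square root: d = √(2.5352) ≈ 1.5922.

d(x, mu) = √(2.5352) ≈ 1.5922


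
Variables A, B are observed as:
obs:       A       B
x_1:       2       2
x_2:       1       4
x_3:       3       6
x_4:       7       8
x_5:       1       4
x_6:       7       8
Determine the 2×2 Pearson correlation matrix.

Step 1 — column means:
  mean(A) = (2 + 1 + 3 + 7 + 1 + 7) / 6 = 21/6 = 3.5
  mean(B) = (2 + 4 + 6 + 8 + 4 + 8) / 6 = 32/6 = 5.3333

Step 2 — sample variances and covariances s[i,j] = (1/(n-1)) · Σ_k (x_{k,i} - mean_i) · (x_{k,j} - mean_j), with n-1 = 5:
  s[A,A] = ((-1.5)·(-1.5) + (-2.5)·(-2.5) + (-0.5)·(-0.5) + (3.5)·(3.5) + (-2.5)·(-2.5) + (3.5)·(3.5)) / 5 = 39.5/5 = 7.9
  s[A,B] = ((-1.5)·(-3.3333) + (-2.5)·(-1.3333) + (-0.5)·(0.6667) + (3.5)·(2.6667) + (-2.5)·(-1.3333) + (3.5)·(2.6667)) / 5 = 30/5 = 6
  s[B,B] = ((-3.3333)·(-3.3333) + (-1.3333)·(-1.3333) + (0.6667)·(0.6667) + (2.6667)·(2.6667) + (-1.3333)·(-1.3333) + (2.6667)·(2.6667)) / 5 = 29.3333/5 = 5.8667
  Sample standard deviations s_i = √(s[i,i]):
  s(A) = √(7.9) = 2.8107
  s(B) = √(5.8667) = 2.4221

Step 3 — r_{ij} = s_{ij} / (s_i · s_j):
  r[A,A] = 1 (diagonal).
  r[A,B] = 6 / (2.8107 · 2.4221) = 6 / 6.8078 = 0.8813
  r[B,B] = 1 (diagonal).

R is symmetric with unit diagonal. Assembling:

R = [[1, 0.8813],
 [0.8813, 1]]


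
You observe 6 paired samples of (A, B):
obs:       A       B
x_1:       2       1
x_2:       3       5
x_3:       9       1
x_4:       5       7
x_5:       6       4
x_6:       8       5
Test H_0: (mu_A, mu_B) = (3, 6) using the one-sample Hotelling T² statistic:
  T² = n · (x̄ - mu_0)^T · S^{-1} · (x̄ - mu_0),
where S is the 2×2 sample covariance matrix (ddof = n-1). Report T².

Step 1 — sample mean vector:
  mean(A) = (2 + 3 + 9 + 5 + 6 + 8) / 6 = 33/6 = 5.5
  mean(B) = (1 + 5 + 1 + 7 + 4 + 5) / 6 = 23/6 = 3.8333
  x̄ = (5.5, 3.8333),  deviation x̄ - mu_0 = (5.5, 3.8333) - (3, 6) = (2.5, -2.1667).

Step 2 — sample covariance matrix, S[i,j] = (1/(n-1)) · Σ_k (x_{k,i} - mean_i) · (x_{k,j} - mean_j), divisor n-1 = 5:
  S[A,A] = ((-3.5)·(-3.5) + (-2.5)·(-2.5) + (3.5)·(3.5) + (-0.5)·(-0.5) + (0.5)·(0.5) + (2.5)·(2.5)) / 5 = 37.5/5 = 7.5
  S[A,B] = ((-3.5)·(-2.8333) + (-2.5)·(1.1667) + (3.5)·(-2.8333) + (-0.5)·(3.1667) + (0.5)·(0.1667) + (2.5)·(1.1667)) / 5 = -1.5/5 = -0.3
  S[B,B] = ((-2.8333)·(-2.8333) + (1.1667)·(1.1667) + (-2.8333)·(-2.8333) + (3.1667)·(3.1667) + (0.1667)·(0.1667) + (1.1667)·(1.1667)) / 5 = 28.8333/5 = 5.7667
  S = [[7.5, -0.3],
 [-0.3, 5.7667]].

Step 3 — invert S. det(S) = 7.5·5.7667 - (-0.3)² = 43.16.
  S^{-1} = (1/det) · [[d, -b], [-b, a]] = [[0.1336, 0.007],
 [0.007, 0.1738]].

Step 4 — quadratic form (x̄ - mu_0)^T · S^{-1} · (x̄ - mu_0):
  S^{-1} · (x̄ - mu_0) = (0.319, -0.3591),
  (x̄ - mu_0)^T · [...] = (2.5)·(0.319) + (-2.1667)·(-0.3591) = 1.5755.

Step 5 — scale by n: T² = 6 · 1.5755 = 9.4532.

T² ≈ 9.4532


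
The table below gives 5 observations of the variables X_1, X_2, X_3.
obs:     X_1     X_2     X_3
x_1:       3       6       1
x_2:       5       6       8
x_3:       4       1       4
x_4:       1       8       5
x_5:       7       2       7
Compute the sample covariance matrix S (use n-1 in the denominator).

Step 1 — column means:
  mean(X_1) = (3 + 5 + 4 + 1 + 7) / 5 = 20/5 = 4
  mean(X_2) = (6 + 6 + 1 + 8 + 2) / 5 = 23/5 = 4.6
  mean(X_3) = (1 + 8 + 4 + 5 + 7) / 5 = 25/5 = 5

Step 2 — sample covariance S[i,j] = (1/(n-1)) · Σ_k (x_{k,i} - mean_i) · (x_{k,j} - mean_j), with n-1 = 4.
  S[X_1,X_1] = ((-1)·(-1) + (1)·(1) + (0)·(0) + (-3)·(-3) + (3)·(3)) / 4 = 20/4 = 5
  S[X_1,X_2] = ((-1)·(1.4) + (1)·(1.4) + (0)·(-3.6) + (-3)·(3.4) + (3)·(-2.6)) / 4 = -18/4 = -4.5
  S[X_1,X_3] = ((-1)·(-4) + (1)·(3) + (0)·(-1) + (-3)·(0) + (3)·(2)) / 4 = 13/4 = 3.25
  S[X_2,X_2] = ((1.4)·(1.4) + (1.4)·(1.4) + (-3.6)·(-3.6) + (3.4)·(3.4) + (-2.6)·(-2.6)) / 4 = 35.2/4 = 8.8
  S[X_2,X_3] = ((1.4)·(-4) + (1.4)·(3) + (-3.6)·(-1) + (3.4)·(0) + (-2.6)·(2)) / 4 = -3/4 = -0.75
  S[X_3,X_3] = ((-4)·(-4) + (3)·(3) + (-1)·(-1) + (0)·(0) + (2)·(2)) / 4 = 30/4 = 7.5

S is symmetric (S[j,i] = S[i,j]). Assembling:

S = [[5, -4.5, 3.25],
 [-4.5, 8.8, -0.75],
 [3.25, -0.75, 7.5]]


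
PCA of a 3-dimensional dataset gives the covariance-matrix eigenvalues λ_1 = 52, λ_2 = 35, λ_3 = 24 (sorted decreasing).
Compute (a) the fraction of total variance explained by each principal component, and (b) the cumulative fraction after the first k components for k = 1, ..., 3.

Step 1 — total variance = trace(Sigma) = Σ λ_i = 52 + 35 + 24 = 111.

Step 2 — fraction explained by component i = λ_i / Σ λ:
  PC1: 52/111 = 0.4685
  PC2: 35/111 = 0.3153
  PC3: 24/111 = 0.2162

Step 3 — cumulative fraction after k components = (λ_1 + ... + λ_k) / Σ λ:
  k = 1: 52/111 = 0.4685
  k = 2: (52 + 35)/111 = 87/111 = 0.7838
  k = 3: (52 + 35 + 24)/111 = 111/111 = 1

Summary (fraction, with percent):

explained: PC1 0.4685 (46.85%), PC2 0.3153 (31.53%), PC3 0.2162 (21.62%);  cumulative: 0.4685, 0.7838, 1


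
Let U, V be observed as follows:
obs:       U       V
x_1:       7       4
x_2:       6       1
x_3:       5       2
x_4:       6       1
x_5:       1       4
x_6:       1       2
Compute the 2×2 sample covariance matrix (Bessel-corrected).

Step 1 — column means:
  mean(U) = (7 + 6 + 5 + 6 + 1 + 1) / 6 = 26/6 = 4.3333
  mean(V) = (4 + 1 + 2 + 1 + 4 + 2) / 6 = 14/6 = 2.3333

Step 2 — sample covariance S[i,j] = (1/(n-1)) · Σ_k (x_{k,i} - mean_i) · (x_{k,j} - mean_j), with n-1 = 5.
  S[U,U] = ((2.6667)·(2.6667) + (1.6667)·(1.6667) + (0.6667)·(0.6667) + (1.6667)·(1.6667) + (-3.3333)·(-3.3333) + (-3.3333)·(-3.3333)) / 5 = 35.3333/5 = 7.0667
  S[U,V] = ((2.6667)·(1.6667) + (1.6667)·(-1.3333) + (0.6667)·(-0.3333) + (1.6667)·(-1.3333) + (-3.3333)·(1.6667) + (-3.3333)·(-0.3333)) / 5 = -4.6667/5 = -0.9333
  S[V,V] = ((1.6667)·(1.6667) + (-1.3333)·(-1.3333) + (-0.3333)·(-0.3333) + (-1.3333)·(-1.3333) + (1.6667)·(1.6667) + (-0.3333)·(-0.3333)) / 5 = 9.3333/5 = 1.8667

S is symmetric (S[j,i] = S[i,j]). Assembling:

S = [[7.0667, -0.9333],
 [-0.9333, 1.8667]]


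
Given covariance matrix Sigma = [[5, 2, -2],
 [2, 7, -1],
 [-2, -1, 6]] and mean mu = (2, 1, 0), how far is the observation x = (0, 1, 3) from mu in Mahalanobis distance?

Step 1 — centre the observation: (x - mu) = (-2, 0, 3).

Step 2 — invert Sigma (cofactor / det for 3×3, or solve directly):
  Sigma^{-1} = [[0.2547, -0.0621, 0.0745],
 [-0.0621, 0.1615, 0.0062],
 [0.0745, 0.0062, 0.1925]].

Step 3 — form the quadratic (x - mu)^T · Sigma^{-1} · (x - mu):
  Sigma^{-1} · (x - mu) = (-0.2857, 0.1429, 0.4286).
  (x - mu)^T · [Sigma^{-1} · (x - mu)] = (-2)·(-0.2857) + (0)·(0.1429) + (3)·(0.4286) = 1.8571.

Step 4 — take square root: d = √(1.8571) ≈ 1.3628.

d(x, mu) = √(1.8571) ≈ 1.3628


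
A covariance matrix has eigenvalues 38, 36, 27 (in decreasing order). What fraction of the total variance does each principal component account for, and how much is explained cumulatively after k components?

Step 1 — total variance = trace(Sigma) = Σ λ_i = 38 + 36 + 27 = 101.

Step 2 — fraction explained by component i = λ_i / Σ λ:
  PC1: 38/101 = 0.3762
  PC2: 36/101 = 0.3564
  PC3: 27/101 = 0.2673

Step 3 — cumulative fraction after k components = (λ_1 + ... + λ_k) / Σ λ:
  k = 1: 38/101 = 0.3762
  k = 2: (38 + 36)/101 = 74/101 = 0.7327
  k = 3: (38 + 36 + 27)/101 = 101/101 = 1

Summary (fraction, with percent):

explained: PC1 0.3762 (37.62%), PC2 0.3564 (35.64%), PC3 0.2673 (26.73%);  cumulative: 0.3762, 0.7327, 1


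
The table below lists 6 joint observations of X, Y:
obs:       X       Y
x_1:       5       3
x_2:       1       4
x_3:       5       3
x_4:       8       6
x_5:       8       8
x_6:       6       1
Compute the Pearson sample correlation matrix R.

Step 1 — column means:
  mean(X) = (5 + 1 + 5 + 8 + 8 + 6) / 6 = 33/6 = 5.5
  mean(Y) = (3 + 4 + 3 + 6 + 8 + 1) / 6 = 25/6 = 4.1667

Step 2 — sample variances and covariances s[i,j] = (1/(n-1)) · Σ_k (x_{k,i} - mean_i) · (x_{k,j} - mean_j), with n-1 = 5:
  s[X,X] = ((-0.5)·(-0.5) + (-4.5)·(-4.5) + (-0.5)·(-0.5) + (2.5)·(2.5) + (2.5)·(2.5) + (0.5)·(0.5)) / 5 = 33.5/5 = 6.7
  s[X,Y] = ((-0.5)·(-1.1667) + (-4.5)·(-0.1667) + (-0.5)·(-1.1667) + (2.5)·(1.8333) + (2.5)·(3.8333) + (0.5)·(-3.1667)) / 5 = 14.5/5 = 2.9
  s[Y,Y] = ((-1.1667)·(-1.1667) + (-0.1667)·(-0.1667) + (-1.1667)·(-1.1667) + (1.8333)·(1.8333) + (3.8333)·(3.8333) + (-3.1667)·(-3.1667)) / 5 = 30.8333/5 = 6.1667
  Sample standard deviations s_i = √(s[i,i]):
  s(X) = √(6.7) = 2.5884
  s(Y) = √(6.1667) = 2.4833

Step 3 — r_{ij} = s_{ij} / (s_i · s_j):
  r[X,X] = 1 (diagonal).
  r[X,Y] = 2.9 / (2.5884 · 2.4833) = 2.9 / 6.4278 = 0.4512
  r[Y,Y] = 1 (diagonal).

R is symmetric with unit diagonal. Assembling:

R = [[1, 0.4512],
 [0.4512, 1]]


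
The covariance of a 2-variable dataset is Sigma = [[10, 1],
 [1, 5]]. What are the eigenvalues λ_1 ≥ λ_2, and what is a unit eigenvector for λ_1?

Step 1 — characteristic polynomial of 2×2 Sigma:
  det(Sigma - λI) = λ² - trace · λ + det = 0.
  trace = 10 + 5 = 15, det = 10·5 - (1)² = 49.
Step 2 — discriminant:
  Δ = trace² - 4·det = 225 - 196 = 29.
Step 3 — eigenvalues:
  λ = (trace ± √Δ)/2 = (15 ± 5.3852)/2,
  λ_1 = 10.1926,  λ_2 = 4.8074.

Step 4 — unit eigenvector for λ_1: solve (Sigma - λ_1 I)v = 0. First row:
  (10 - 10.1926)·v_x + (1)·v_y = 0, i.e. (-0.1926)·v_x + (1)·v_y = 0,
  so v ∝ (b, λ_1 - a) = (1, 0.1926) = u.
  ||u|| = √((1)² + (0.1926)²) = √(1.0371) ≈ 1.0184,
  v_1 = u/||u|| ≈ (0.982, 0.1891) (||v_1|| = 1).

λ_1 = 10.1926,  λ_2 = 4.8074;  v_1 ≈ (0.982, 0.1891)


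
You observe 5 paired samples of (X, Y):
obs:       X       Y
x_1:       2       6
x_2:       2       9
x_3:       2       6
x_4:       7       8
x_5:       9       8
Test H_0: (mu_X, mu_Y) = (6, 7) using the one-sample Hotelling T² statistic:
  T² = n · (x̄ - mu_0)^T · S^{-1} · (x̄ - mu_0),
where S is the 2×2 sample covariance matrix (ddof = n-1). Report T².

Step 1 — sample mean vector:
  mean(X) = (2 + 2 + 2 + 7 + 9) / 5 = 22/5 = 4.4
  mean(Y) = (6 + 9 + 6 + 8 + 8) / 5 = 37/5 = 7.4
  x̄ = (4.4, 7.4),  deviation x̄ - mu_0 = (4.4, 7.4) - (6, 7) = (-1.6, 0.4).

Step 2 — sample covariance matrix, S[i,j] = (1/(n-1)) · Σ_k (x_{k,i} - mean_i) · (x_{k,j} - mean_j), divisor n-1 = 4:
  S[X,X] = ((-2.4)·(-2.4) + (-2.4)·(-2.4) + (-2.4)·(-2.4) + (2.6)·(2.6) + (4.6)·(4.6)) / 4 = 45.2/4 = 11.3
  S[X,Y] = ((-2.4)·(-1.4) + (-2.4)·(1.6) + (-2.4)·(-1.4) + (2.6)·(0.6) + (4.6)·(0.6)) / 4 = 7.2/4 = 1.8
  S[Y,Y] = ((-1.4)·(-1.4) + (1.6)·(1.6) + (-1.4)·(-1.4) + (0.6)·(0.6) + (0.6)·(0.6)) / 4 = 7.2/4 = 1.8
  S = [[11.3, 1.8],
 [1.8, 1.8]].

Step 3 — invert S. det(S) = 11.3·1.8 - (1.8)² = 17.1.
  S^{-1} = (1/det) · [[d, -b], [-b, a]] = [[0.1053, -0.1053],
 [-0.1053, 0.6608]].

Step 4 — quadratic form (x̄ - mu_0)^T · S^{-1} · (x̄ - mu_0):
  S^{-1} · (x̄ - mu_0) = (-0.2105, 0.4327),
  (x̄ - mu_0)^T · [...] = (-1.6)·(-0.2105) + (0.4)·(0.4327) = 0.5099.

Step 5 — scale by n: T² = 5 · 0.5099 = 2.5497.

T² ≈ 2.5497


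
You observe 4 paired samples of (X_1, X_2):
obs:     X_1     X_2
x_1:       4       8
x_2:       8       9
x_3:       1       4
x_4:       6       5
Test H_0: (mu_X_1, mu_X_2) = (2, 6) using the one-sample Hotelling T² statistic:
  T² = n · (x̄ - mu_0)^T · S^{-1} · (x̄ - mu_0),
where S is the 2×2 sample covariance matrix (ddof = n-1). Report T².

Step 1 — sample mean vector:
  mean(X_1) = (4 + 8 + 1 + 6) / 4 = 19/4 = 4.75
  mean(X_2) = (8 + 9 + 4 + 5) / 4 = 26/4 = 6.5
  x̄ = (4.75, 6.5),  deviation x̄ - mu_0 = (4.75, 6.5) - (2, 6) = (2.75, 0.5).

Step 2 — sample covariance matrix, S[i,j] = (1/(n-1)) · Σ_k (x_{k,i} - mean_i) · (x_{k,j} - mean_j), divisor n-1 = 3:
  S[X_1,X_1] = ((-0.75)·(-0.75) + (3.25)·(3.25) + (-3.75)·(-3.75) + (1.25)·(1.25)) / 3 = 26.75/3 = 8.9167
  S[X_1,X_2] = ((-0.75)·(1.5) + (3.25)·(2.5) + (-3.75)·(-2.5) + (1.25)·(-1.5)) / 3 = 14.5/3 = 4.8333
  S[X_2,X_2] = ((1.5)·(1.5) + (2.5)·(2.5) + (-2.5)·(-2.5) + (-1.5)·(-1.5)) / 3 = 17/3 = 5.6667
  S = [[8.9167, 4.8333],
 [4.8333, 5.6667]].

Step 3 — invert S. det(S) = 8.9167·5.6667 - (4.8333)² = 27.1667.
  S^{-1} = (1/det) · [[d, -b], [-b, a]] = [[0.2086, -0.1779],
 [-0.1779, 0.3282]].

Step 4 — quadratic form (x̄ - mu_0)^T · S^{-1} · (x̄ - mu_0):
  S^{-1} · (x̄ - mu_0) = (0.4847, -0.3252),
  (x̄ - mu_0)^T · [...] = (2.75)·(0.4847) + (0.5)·(-0.3252) = 1.1702.

Step 5 — scale by n: T² = 4 · 1.1702 = 4.681.

T² ≈ 4.681


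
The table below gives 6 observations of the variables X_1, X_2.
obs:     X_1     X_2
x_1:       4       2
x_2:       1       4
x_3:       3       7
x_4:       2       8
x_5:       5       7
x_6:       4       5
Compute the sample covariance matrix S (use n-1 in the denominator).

Step 1 — column means:
  mean(X_1) = (4 + 1 + 3 + 2 + 5 + 4) / 6 = 19/6 = 3.1667
  mean(X_2) = (2 + 4 + 7 + 8 + 7 + 5) / 6 = 33/6 = 5.5

Step 2 — sample covariance S[i,j] = (1/(n-1)) · Σ_k (x_{k,i} - mean_i) · (x_{k,j} - mean_j), with n-1 = 5.
  S[X_1,X_1] = ((0.8333)·(0.8333) + (-2.1667)·(-2.1667) + (-0.1667)·(-0.1667) + (-1.1667)·(-1.1667) + (1.8333)·(1.8333) + (0.8333)·(0.8333)) / 5 = 10.8333/5 = 2.1667
  S[X_1,X_2] = ((0.8333)·(-3.5) + (-2.1667)·(-1.5) + (-0.1667)·(1.5) + (-1.1667)·(2.5) + (1.8333)·(1.5) + (0.8333)·(-0.5)) / 5 = -0.5/5 = -0.1
  S[X_2,X_2] = ((-3.5)·(-3.5) + (-1.5)·(-1.5) + (1.5)·(1.5) + (2.5)·(2.5) + (1.5)·(1.5) + (-0.5)·(-0.5)) / 5 = 25.5/5 = 5.1

S is symmetric (S[j,i] = S[i,j]). Assembling:

S = [[2.1667, -0.1],
 [-0.1, 5.1]]


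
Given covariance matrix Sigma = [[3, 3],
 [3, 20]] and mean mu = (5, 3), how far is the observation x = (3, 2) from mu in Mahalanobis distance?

Step 1 — centre the observation: (x - mu) = (-2, -1).

Step 2 — invert Sigma. det(Sigma) = 3·20 - (3)² = 51.
  Sigma^{-1} = (1/det) · [[d, -b], [-b, a]] = [[0.3922, -0.0588],
 [-0.0588, 0.0588]].

Step 3 — form the quadratic (x - mu)^T · Sigma^{-1} · (x - mu):
  Sigma^{-1} · (x - mu) = (-0.7255, 0.0588).
  (x - mu)^T · [Sigma^{-1} · (x - mu)] = (-2)·(-0.7255) + (-1)·(0.0588) = 1.3922.

Step 4 — take square root: d = √(1.3922) ≈ 1.1799.

d(x, mu) = √(1.3922) ≈ 1.1799


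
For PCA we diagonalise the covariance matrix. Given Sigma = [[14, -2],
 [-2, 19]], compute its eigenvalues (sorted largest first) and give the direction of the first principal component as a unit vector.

Step 1 — characteristic polynomial of 2×2 Sigma:
  det(Sigma - λI) = λ² - trace · λ + det = 0.
  trace = 14 + 19 = 33, det = 14·19 - (-2)² = 262.
Step 2 — discriminant:
  Δ = trace² - 4·det = 1089 - 1048 = 41.
Step 3 — eigenvalues:
  λ = (trace ± √Δ)/2 = (33 ± 6.4031)/2,
  λ_1 = 19.7016,  λ_2 = 13.2984.

Step 4 — unit eigenvector for λ_1: solve (Sigma - λ_1 I)v = 0. First row:
  (14 - 19.7016)·v_x + (-2)·v_y = 0, i.e. (-5.7016)·v_x + (-2)·v_y = 0,
  so v ∝ (b, λ_1 - a) = (-2, 5.7016); multiply by -1 so the first entry is positive: u = (2, -5.7016).
  ||u|| = √((2)² + (-5.7016)²) = √(36.5078) ≈ 6.0422,
  v_1 = u/||u|| ≈ (0.331, -0.9436) (||v_1|| = 1).

λ_1 = 19.7016,  λ_2 = 13.2984;  v_1 ≈ (0.331, -0.9436)
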